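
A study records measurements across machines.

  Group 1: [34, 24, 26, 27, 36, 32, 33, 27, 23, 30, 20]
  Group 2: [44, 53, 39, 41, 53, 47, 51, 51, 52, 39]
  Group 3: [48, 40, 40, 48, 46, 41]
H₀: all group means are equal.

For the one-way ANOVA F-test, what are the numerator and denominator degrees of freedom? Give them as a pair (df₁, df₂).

k = 3 groups, N = 27 total
df = (k−1, N−k) = (3−1, 27−3) = (2, 24)

degrees of freedom = [2, 24]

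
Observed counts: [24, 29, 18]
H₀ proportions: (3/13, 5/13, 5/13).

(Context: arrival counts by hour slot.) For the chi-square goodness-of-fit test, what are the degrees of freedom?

degrees of freedom = 2

df = k − 1 = 3 − 1 = 2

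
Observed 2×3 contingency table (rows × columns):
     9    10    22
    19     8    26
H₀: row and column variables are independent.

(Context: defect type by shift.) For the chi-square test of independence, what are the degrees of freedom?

degrees of freedom = 2

df = (r−1)(c−1) = (2−1)·(3−1) = 2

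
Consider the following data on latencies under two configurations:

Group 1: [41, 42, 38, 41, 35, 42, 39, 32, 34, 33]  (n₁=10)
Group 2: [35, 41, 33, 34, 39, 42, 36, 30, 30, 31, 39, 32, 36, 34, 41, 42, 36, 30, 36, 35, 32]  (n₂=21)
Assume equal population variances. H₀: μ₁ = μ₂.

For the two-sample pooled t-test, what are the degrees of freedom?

degrees of freedom = 29

df = n₁ + n₂ − 2 = 10 + 21 − 2 = 29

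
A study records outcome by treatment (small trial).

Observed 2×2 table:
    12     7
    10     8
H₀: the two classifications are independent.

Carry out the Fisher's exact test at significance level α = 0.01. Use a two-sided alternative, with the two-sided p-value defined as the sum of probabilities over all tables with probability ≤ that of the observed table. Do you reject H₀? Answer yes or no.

Margins: r₁=19, r₂=18, c₁=22, c₂=15, n=37
p_obs = C(19,12)·C(18,10)/C(37,22); sum pmf over tables with pmf ≤ p_obs
p-value (two-sided) = 0.74314
At α=0.01: p ≥ α → fail to reject H₀

reject H₀: no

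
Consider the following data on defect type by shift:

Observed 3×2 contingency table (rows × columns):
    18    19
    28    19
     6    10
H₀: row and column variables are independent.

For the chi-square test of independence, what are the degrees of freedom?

degrees of freedom = 2

df = (r−1)(c−1) = (3−1)·(2−1) = 2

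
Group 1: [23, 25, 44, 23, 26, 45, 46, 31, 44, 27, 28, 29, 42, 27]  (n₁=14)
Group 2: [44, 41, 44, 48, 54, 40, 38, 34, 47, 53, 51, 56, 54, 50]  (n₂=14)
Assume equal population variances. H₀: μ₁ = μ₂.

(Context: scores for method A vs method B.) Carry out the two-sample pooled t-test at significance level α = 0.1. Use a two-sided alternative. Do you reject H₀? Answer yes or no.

reject H₀: yes

x̄₁=32.857, s₁=9.054, n₁=14
x̄₂=46.714, s₂=6.753, n₂=14
s_p² = [13·9.054² + 13·6.753²]/26 = 63.7912
SE = √(s_p²·(1/14+1/14)) = 3.0188
t = (32.857−46.714)/3.0188 = -4.5903
df = 26
p-value (two-sided) = 0.00010
At α=0.1: p < α → reject H₀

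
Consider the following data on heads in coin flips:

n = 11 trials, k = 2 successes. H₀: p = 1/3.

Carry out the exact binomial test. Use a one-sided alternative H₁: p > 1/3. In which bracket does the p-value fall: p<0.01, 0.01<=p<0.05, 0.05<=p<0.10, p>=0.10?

p-value bracket: p>=0.10

Exact binomial: n=11, k=2, p₀=1/3=0.3333
P(X≥2) from Σ C(n,i)·p₀^i·(1−p₀)^(n−i)
p-value (one-sided, H₁ greater) = 0.92485
→ bracket: p>=0.10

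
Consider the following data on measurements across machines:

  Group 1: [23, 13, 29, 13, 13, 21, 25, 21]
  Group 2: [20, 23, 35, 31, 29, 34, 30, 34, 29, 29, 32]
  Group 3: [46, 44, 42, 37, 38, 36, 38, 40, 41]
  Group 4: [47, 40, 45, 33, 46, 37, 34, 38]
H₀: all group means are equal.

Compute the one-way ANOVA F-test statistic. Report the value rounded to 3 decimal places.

test statistic = 32.774

Group means [19.75, 29.64, 40.22, 40.00], grand mean 32.389
SSB = Σnᵢ(x̄ᵢ−x̄)² = 2376.955; SSW = ΣΣ(x−x̄ᵢ)² = 773.601
MSB = 2376.955/3 = 792.3182; MSW = 773.601/32 = 24.1750
F = MSB/MSW = 32.7742
df = (3, 32)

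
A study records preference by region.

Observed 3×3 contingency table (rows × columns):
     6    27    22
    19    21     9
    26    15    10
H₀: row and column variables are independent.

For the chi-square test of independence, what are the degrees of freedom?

degrees of freedom = 4

df = (r−1)(c−1) = (3−1)·(3−1) = 4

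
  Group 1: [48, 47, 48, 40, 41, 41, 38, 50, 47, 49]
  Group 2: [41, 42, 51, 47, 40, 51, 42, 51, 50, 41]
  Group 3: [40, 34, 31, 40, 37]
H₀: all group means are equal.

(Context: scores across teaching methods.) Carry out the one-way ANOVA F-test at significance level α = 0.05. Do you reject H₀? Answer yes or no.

reject H₀: yes

Group means [44.90, 45.60, 36.40], grand mean 43.480
SSB = Σnᵢ(x̄ᵢ−x̄)² = 315.740; SSW = ΣΣ(x−x̄ᵢ)² = 442.500
MSB = 315.740/2 = 157.8700; MSW = 442.500/22 = 20.1136
F = MSB/MSW = 7.8489
df = (2, 22)
p-value (upper-tail) = 0.00267
At α=0.05: p < α → reject H₀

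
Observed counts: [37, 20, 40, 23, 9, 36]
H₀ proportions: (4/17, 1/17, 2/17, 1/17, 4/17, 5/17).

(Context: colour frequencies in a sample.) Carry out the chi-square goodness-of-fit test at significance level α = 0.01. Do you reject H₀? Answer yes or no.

n = 165; E_i = n·p_i = [38.82, 9.71, 19.41, 9.71, 38.82, 48.53]
χ² = (37−38.82)²/38.82 + (20−9.71)²/9.71 + (40−19.41)²/19.41 + (23−9.71)²/9.71 + (9−38.82)²/38.82 + (36−48.53)²/48.53 = 77.1933
df = 5
p-value (upper-tail) = 0.00000
At α=0.01: p < α → reject H₀

reject H₀: yes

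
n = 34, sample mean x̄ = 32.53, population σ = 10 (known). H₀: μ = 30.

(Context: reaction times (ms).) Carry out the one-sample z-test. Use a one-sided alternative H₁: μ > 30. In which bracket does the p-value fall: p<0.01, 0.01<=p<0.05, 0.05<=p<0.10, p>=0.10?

p-value bracket: 0.05<=p<0.10

SE = σ/√n = 10/√34 = 1.7150
z = (x̄−μ₀)/SE = (32.53−30)/1.7150 = 1.4752
p-value (one-sided, H₁ greater) = 0.07008
→ bracket: 0.05<=p<0.10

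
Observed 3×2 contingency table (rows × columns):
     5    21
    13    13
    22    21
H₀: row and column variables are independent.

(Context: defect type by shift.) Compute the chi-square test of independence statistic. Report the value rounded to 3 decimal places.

test statistic = 7.693

Row totals [26, 26, 43], col totals [40, 55], n=95
χ² = (5−10.95)²/10.95 + (21−15.05)²/15.05 + (13−10.95)²/10.95 + (13−15.05)²/15.05 + (22−18.11)²/18.11 + (21−24.89)²/24.89 = 7.6928
df = 2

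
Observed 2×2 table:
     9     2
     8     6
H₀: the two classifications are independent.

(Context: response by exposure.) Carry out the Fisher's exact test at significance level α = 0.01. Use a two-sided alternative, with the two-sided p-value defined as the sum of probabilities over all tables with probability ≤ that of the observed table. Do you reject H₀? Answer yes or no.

Margins: r₁=11, r₂=14, c₁=17, c₂=8, n=25
p_obs = C(11,9)·C(14,8)/C(25,17); sum pmf over tables with pmf ≤ p_obs
p-value (two-sided) = 0.23368
At α=0.01: p ≥ α → fail to reject H₀

reject H₀: no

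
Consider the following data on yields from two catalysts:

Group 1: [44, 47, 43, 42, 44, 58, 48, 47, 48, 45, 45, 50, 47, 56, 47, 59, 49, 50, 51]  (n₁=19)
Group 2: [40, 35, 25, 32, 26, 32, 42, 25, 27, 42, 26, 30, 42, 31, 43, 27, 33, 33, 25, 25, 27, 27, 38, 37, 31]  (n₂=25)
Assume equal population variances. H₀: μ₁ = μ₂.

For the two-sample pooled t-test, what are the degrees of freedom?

df = n₁ + n₂ − 2 = 19 + 25 − 2 = 42

degrees of freedom = 42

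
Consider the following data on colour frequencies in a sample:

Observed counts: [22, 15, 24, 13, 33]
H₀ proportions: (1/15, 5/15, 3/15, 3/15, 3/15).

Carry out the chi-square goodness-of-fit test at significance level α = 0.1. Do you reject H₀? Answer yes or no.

n = 107; E_i = n·p_i = [7.13, 35.67, 21.40, 21.40, 21.40]
χ² = (22−7.13)²/7.13 + (15−35.67)²/35.67 + (24−21.40)²/21.40 + (13−21.40)²/21.40 + (33−21.40)²/21.40 = 52.8598
df = 4
p-value (upper-tail) = 0.00000
At α=0.1: p < α → reject H₀

reject H₀: yes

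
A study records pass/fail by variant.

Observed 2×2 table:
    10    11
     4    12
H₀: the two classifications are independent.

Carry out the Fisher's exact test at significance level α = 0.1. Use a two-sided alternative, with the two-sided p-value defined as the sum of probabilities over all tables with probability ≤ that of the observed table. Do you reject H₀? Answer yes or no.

reject H₀: no

Margins: r₁=21, r₂=16, c₁=14, c₂=23, n=37
p_obs = C(21,10)·C(16,4)/C(37,14); sum pmf over tables with pmf ≤ p_obs
p-value (two-sided) = 0.19077
At α=0.1: p ≥ α → fail to reject H₀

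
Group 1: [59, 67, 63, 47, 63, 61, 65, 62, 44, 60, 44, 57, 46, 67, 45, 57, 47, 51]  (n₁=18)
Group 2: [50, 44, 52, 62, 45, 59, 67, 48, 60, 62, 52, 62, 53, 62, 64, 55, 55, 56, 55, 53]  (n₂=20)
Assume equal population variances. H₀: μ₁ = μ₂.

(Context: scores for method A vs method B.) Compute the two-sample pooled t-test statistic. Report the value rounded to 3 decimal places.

x̄₁=55.833, s₁=8.417, n₁=18
x̄₂=55.800, s₂=6.371, n₂=20
s_p² = [17·8.417² + 19·6.371²]/36 = 54.8806
SE = √(s_p²·(1/18+1/20)) = 2.4069
t = (55.833−55.800)/2.4069 = 0.0138
df = 36

test statistic = 0.014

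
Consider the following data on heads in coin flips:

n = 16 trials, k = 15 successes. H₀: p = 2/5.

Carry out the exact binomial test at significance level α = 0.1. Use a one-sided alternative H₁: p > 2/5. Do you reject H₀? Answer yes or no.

reject H₀: yes

Exact binomial: n=16, k=15, p₀=2/5=0.4000
P(X≥15) from Σ C(n,i)·p₀^i·(1−p₀)^(n−i)
p-value (one-sided, H₁ greater) = 0.00001
At α=0.1: p < α → reject H₀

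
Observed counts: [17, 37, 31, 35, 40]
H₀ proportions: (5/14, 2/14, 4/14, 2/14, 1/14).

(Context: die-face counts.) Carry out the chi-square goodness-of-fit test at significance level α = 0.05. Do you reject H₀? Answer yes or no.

n = 160; E_i = n·p_i = [57.14, 22.86, 45.71, 22.86, 11.43]
χ² = (17−57.14)²/57.14 + (37−22.86)²/22.86 + (31−45.71)²/45.71 + (35−22.86)²/22.86 + (40−11.43)²/11.43 = 119.5669
df = 4
p-value (upper-tail) = 0.00000
At α=0.05: p < α → reject H₀

reject H₀: yes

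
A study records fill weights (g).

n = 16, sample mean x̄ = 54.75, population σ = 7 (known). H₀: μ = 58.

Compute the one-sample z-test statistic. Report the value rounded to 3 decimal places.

test statistic = -1.857

SE = σ/√n = 7/√16 = 1.7500
z = (x̄−μ₀)/SE = (54.75−58)/1.7500 = -1.8571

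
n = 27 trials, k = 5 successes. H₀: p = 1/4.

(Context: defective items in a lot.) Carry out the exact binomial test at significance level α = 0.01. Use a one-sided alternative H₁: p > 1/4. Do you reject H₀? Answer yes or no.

Exact binomial: n=27, k=5, p₀=1/4=0.2500
P(X≥5) from Σ C(n,i)·p₀^i·(1−p₀)^(n−i)
p-value (one-sided, H₁ greater) = 0.84168
At α=0.01: p ≥ α → fail to reject H₀

reject H₀: no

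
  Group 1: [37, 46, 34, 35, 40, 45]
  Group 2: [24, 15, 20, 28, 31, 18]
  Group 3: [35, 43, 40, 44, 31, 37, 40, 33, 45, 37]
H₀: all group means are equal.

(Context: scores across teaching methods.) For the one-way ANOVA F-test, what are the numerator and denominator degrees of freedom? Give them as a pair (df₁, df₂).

degrees of freedom = [2, 19]

k = 3 groups, N = 22 total
df = (k−1, N−k) = (3−1, 22−3) = (2, 19)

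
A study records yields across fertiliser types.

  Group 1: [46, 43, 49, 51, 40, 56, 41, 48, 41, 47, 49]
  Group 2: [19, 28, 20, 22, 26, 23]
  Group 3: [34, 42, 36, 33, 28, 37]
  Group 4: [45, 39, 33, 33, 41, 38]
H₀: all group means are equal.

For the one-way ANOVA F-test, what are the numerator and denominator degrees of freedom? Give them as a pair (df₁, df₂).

degrees of freedom = [3, 25]

k = 4 groups, N = 29 total
df = (k−1, N−k) = (4−1, 29−4) = (3, 25)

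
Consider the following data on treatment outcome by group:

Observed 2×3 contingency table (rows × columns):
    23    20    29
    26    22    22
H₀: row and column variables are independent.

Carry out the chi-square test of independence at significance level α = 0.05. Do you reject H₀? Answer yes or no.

reject H₀: no

Row totals [72, 70], col totals [49, 42, 51], n=142
χ² = (23−24.85)²/24.85 + (20−21.30)²/21.30 + (29−25.86)²/25.86 + (26−24.15)²/24.15 + (22−20.70)²/20.70 + (22−25.14)²/25.14 = 1.2118
df = 2
p-value (upper-tail) = 0.54559
At α=0.05: p ≥ α → fail to reject H₀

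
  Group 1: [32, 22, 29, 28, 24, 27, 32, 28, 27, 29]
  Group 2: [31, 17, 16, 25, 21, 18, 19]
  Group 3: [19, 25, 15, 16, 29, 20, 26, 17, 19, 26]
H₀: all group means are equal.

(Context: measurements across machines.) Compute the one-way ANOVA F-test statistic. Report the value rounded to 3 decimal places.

test statistic = 7.134

Group means [27.80, 21.00, 21.20], grand mean 23.593
SSB = Σnᵢ(x̄ᵢ−x̄)² = 281.319; SSW = ΣΣ(x−x̄ᵢ)² = 473.200
MSB = 281.319/2 = 140.6593; MSW = 473.200/24 = 19.7167
F = MSB/MSW = 7.1340
df = (2, 24)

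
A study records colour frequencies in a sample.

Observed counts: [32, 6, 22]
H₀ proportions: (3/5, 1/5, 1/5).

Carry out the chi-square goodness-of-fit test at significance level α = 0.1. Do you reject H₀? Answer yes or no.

reject H₀: yes

n = 60; E_i = n·p_i = [36.00, 12.00, 12.00]
χ² = (32−36.00)²/36.00 + (6−12.00)²/12.00 + (22−12.00)²/12.00 = 11.7778
df = 2
p-value (upper-tail) = 0.00277
At α=0.1: p < α → reject H₀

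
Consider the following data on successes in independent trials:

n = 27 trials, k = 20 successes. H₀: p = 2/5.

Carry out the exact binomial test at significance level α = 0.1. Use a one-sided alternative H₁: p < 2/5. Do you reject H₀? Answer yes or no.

reject H₀: no

Exact binomial: n=27, k=20, p₀=2/5=0.4000
P(X≤20) from Σ C(n,i)·p₀^i·(1−p₀)^(n−i)
p-value (one-sided, H₁ less) = 0.99993
At α=0.1: p ≥ α → fail to reject H₀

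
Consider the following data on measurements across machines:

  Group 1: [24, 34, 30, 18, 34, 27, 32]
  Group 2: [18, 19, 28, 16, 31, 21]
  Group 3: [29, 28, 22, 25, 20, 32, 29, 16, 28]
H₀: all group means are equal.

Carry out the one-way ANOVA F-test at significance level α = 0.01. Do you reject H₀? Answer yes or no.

reject H₀: no

Group means [28.43, 22.17, 25.44], grand mean 25.500
SSB = Σnᵢ(x̄ᵢ−x̄)² = 126.730; SSW = ΣΣ(x−x̄ᵢ)² = 598.770
MSB = 126.730/2 = 63.3651; MSW = 598.770/19 = 31.5142
F = MSB/MSW = 2.0107
df = (2, 19)
p-value (upper-tail) = 0.16140
At α=0.01: p ≥ α → fail to reject H₀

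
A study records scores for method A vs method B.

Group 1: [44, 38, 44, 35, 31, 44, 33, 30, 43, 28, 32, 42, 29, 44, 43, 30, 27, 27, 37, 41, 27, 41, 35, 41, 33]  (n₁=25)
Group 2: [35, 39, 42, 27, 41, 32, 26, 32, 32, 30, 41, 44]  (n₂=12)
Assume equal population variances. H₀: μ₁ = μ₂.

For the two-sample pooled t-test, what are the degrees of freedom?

degrees of freedom = 35

df = n₁ + n₂ − 2 = 25 + 12 − 2 = 35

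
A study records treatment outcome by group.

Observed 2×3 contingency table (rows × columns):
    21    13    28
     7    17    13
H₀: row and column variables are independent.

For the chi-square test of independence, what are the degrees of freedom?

df = (r−1)(c−1) = (2−1)·(3−1) = 2

degrees of freedom = 2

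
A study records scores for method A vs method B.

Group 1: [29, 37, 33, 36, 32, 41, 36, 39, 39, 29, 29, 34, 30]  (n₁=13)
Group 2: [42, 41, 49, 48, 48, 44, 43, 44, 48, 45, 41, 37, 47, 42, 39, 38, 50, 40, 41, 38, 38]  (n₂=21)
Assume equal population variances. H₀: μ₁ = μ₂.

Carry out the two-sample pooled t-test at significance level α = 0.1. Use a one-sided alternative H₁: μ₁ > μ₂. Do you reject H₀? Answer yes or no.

x̄₁=34.154, s₁=4.200, n₁=13
x̄₂=43.000, s₂=4.074, n₂=21
s_p² = [12·4.200² + 20·4.074²]/32 = 16.9904
SE = √(s_p²·(1/13+1/21)) = 1.4547
t = (34.154−43.000)/1.4547 = -6.0813
df = 32
p-value (one-sided, H₁ greater) = 1.00000
At α=0.1: p ≥ α → fail to reject H₀

reject H₀: no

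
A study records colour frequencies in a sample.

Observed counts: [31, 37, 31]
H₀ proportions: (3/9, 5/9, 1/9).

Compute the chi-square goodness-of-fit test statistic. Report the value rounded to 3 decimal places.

n = 99; E_i = n·p_i = [33.00, 55.00, 11.00]
χ² = (31−33.00)²/33.00 + (37−55.00)²/55.00 + (31−11.00)²/11.00 = 42.3758
df = 2

test statistic = 42.376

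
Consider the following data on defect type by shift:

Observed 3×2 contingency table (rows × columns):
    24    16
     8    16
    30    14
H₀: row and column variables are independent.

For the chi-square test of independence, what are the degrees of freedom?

degrees of freedom = 2

df = (r−1)(c−1) = (3−1)·(2−1) = 2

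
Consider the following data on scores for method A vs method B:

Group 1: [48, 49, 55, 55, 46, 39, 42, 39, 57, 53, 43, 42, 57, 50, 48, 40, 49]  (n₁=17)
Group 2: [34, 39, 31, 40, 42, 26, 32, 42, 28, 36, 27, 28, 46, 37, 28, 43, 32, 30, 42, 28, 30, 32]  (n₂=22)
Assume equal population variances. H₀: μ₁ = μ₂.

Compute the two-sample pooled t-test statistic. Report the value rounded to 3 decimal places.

x̄₁=47.765, s₁=6.210, n₁=17
x̄₂=34.227, s₂=6.172, n₂=22
s_p² = [16·6.210² + 21·6.172²]/37 = 38.2952
SE = √(s_p²·(1/17+1/22)) = 1.9983
t = (47.765−34.227)/1.9983 = 6.7744
df = 37

test statistic = 6.774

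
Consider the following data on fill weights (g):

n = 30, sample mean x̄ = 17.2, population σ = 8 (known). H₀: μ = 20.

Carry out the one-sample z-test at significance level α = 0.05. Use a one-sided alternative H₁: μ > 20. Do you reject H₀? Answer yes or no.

SE = σ/√n = 8/√30 = 1.4606
z = (x̄−μ₀)/SE = (17.2−20)/1.4606 = -1.9170
p-value (one-sided, H₁ greater) = 0.97238
At α=0.05: p ≥ α → fail to reject H₀

reject H₀: no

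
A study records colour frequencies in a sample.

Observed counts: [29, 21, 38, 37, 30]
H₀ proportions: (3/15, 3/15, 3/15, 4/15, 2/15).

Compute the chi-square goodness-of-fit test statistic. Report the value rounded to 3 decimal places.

n = 155; E_i = n·p_i = [31.00, 31.00, 31.00, 41.33, 20.67]
χ² = (29−31.00)²/31.00 + (21−31.00)²/31.00 + (38−31.00)²/31.00 + (37−41.33)²/41.33 + (30−20.67)²/20.67 = 9.6048
df = 4

test statistic = 9.605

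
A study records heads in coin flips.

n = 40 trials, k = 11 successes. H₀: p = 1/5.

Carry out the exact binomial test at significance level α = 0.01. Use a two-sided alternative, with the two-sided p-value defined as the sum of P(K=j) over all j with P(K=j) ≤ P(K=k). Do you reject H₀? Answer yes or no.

reject H₀: no

Exact binomial: n=40, k=11, p₀=1/5=0.2000
P(X=j) = C(n,j)·p₀^j·(1−p₀)^(n−j); p = Σ P(X=j) over j with P(X=j) ≤ P(X=11)
p-value (two-sided) = 0.23668
At α=0.01: p ≥ α → fail to reject H₀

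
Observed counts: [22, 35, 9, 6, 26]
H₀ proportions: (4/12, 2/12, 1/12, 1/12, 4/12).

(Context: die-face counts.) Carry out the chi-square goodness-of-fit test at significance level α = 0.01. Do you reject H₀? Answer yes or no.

reject H₀: yes

n = 98; E_i = n·p_i = [32.67, 16.33, 8.17, 8.17, 32.67]
χ² = (22−32.67)²/32.67 + (35−16.33)²/16.33 + (9−8.17)²/8.17 + (6−8.17)²/8.17 + (26−32.67)²/32.67 = 26.8367
df = 4
p-value (upper-tail) = 0.00002
At α=0.01: p < α → reject H₀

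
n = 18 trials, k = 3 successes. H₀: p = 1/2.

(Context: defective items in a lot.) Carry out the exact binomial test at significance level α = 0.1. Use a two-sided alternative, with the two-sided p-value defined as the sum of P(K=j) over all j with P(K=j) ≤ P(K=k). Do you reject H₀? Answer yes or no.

reject H₀: yes

Exact binomial: n=18, k=3, p₀=1/2=0.5000
P(X=j) = C(n,j)·p₀^j·(1−p₀)^(n−j); p = Σ P(X=j) over j with P(X=j) ≤ P(X=3)
p-value (two-sided) = 0.00754
At α=0.1: p < α → reject H₀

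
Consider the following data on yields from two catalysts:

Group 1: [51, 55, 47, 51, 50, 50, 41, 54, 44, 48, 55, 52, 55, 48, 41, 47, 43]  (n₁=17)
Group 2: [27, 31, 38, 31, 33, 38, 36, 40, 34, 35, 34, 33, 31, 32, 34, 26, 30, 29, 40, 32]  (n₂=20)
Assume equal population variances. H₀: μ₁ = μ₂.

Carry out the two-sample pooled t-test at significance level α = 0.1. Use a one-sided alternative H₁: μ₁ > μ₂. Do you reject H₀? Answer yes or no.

reject H₀: yes

x̄₁=48.941, s₁=4.683, n₁=17
x̄₂=33.200, s₂=3.888, n₂=20
s_p² = [16·4.683² + 19·3.888²]/35 = 18.2326
SE = √(s_p²·(1/17+1/20)) = 1.4086
t = (48.941−33.200)/1.4086 = 11.1751
df = 35
p-value (one-sided, H₁ greater) = 0.00000
At α=0.1: p < α → reject H₀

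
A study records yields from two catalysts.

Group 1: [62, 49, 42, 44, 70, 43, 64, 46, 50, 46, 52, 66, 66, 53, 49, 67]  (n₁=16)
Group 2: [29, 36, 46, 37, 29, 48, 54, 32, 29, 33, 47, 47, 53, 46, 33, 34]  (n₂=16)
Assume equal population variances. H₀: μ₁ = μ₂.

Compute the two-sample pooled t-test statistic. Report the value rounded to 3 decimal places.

x̄₁=54.312, s₁=9.796, n₁=16
x̄₂=39.562, s₂=8.877, n₂=16
s_p² = [15·9.796² + 15·8.877²]/30 = 87.3792
SE = √(s_p²·(1/16+1/16)) = 3.3049
t = (54.312−39.562)/3.3049 = 4.4631
df = 30

test statistic = 4.463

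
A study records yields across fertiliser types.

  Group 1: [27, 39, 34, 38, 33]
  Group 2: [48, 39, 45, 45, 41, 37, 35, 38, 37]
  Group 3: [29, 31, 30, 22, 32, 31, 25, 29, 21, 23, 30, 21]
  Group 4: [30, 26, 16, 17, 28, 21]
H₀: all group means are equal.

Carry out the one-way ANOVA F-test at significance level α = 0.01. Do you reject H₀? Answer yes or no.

reject H₀: yes

Group means [34.20, 40.56, 27.00, 23.00], grand mean 31.188
SSB = Σnᵢ(x̄ᵢ−x̄)² = 1447.853; SSW = ΣΣ(x−x̄ᵢ)² = 623.022
MSB = 1447.853/3 = 482.6176; MSW = 623.022/28 = 22.2508
F = MSB/MSW = 21.6899
df = (3, 28)
p-value (upper-tail) = 0.00000
At α=0.01: p < α → reject H₀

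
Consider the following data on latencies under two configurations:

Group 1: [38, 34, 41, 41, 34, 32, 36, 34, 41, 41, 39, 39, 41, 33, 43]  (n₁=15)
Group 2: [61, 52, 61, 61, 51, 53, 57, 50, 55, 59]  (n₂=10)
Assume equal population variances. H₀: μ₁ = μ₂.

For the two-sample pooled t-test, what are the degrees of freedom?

df = n₁ + n₂ − 2 = 15 + 10 − 2 = 23

degrees of freedom = 23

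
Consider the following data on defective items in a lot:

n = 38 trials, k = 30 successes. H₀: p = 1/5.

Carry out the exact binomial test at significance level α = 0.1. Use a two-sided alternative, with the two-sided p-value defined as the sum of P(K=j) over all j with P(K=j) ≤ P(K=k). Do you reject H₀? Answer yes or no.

reject H₀: yes

Exact binomial: n=38, k=30, p₀=1/5=0.2000
P(X=j) = C(n,j)·p₀^j·(1−p₀)^(n−j); p = Σ P(X=j) over j with P(X=j) ≤ P(X=30)
p-value (two-sided) = 0.00000
At α=0.1: p < α → reject H₀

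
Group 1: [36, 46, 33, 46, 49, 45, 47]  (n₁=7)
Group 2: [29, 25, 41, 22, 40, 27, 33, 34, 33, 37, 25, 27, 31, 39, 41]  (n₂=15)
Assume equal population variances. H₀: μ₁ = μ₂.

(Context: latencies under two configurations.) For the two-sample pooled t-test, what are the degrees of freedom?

df = n₁ + n₂ − 2 = 7 + 15 − 2 = 20

degrees of freedom = 20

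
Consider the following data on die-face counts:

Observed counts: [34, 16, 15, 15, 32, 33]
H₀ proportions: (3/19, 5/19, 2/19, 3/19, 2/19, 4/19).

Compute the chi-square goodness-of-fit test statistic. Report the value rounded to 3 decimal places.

n = 145; E_i = n·p_i = [22.89, 38.16, 15.26, 22.89, 15.26, 30.53]
χ² = (34−22.89)²/22.89 + (16−38.16)²/38.16 + (15−15.26)²/15.26 + (15−22.89)²/22.89 + (32−15.26)²/15.26 + (33−30.53)²/30.53 = 39.5337
df = 5

test statistic = 39.534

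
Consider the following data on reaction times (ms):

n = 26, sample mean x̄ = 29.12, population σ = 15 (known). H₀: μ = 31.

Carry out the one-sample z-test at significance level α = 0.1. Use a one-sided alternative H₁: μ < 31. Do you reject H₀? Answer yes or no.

SE = σ/√n = 15/√26 = 2.9417
z = (x̄−μ₀)/SE = (29.12−31)/2.9417 = -0.6391
p-value (one-sided, H₁ less) = 0.26139
At α=0.1: p ≥ α → fail to reject H₀

reject H₀: no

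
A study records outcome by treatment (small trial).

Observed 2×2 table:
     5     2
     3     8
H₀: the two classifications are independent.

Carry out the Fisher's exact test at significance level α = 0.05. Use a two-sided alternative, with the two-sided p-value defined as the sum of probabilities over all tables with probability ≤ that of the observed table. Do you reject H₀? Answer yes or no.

Margins: r₁=7, r₂=11, c₁=8, c₂=10, n=18
p_obs = C(7,5)·C(11,3)/C(18,8); sum pmf over tables with pmf ≤ p_obs
p-value (two-sided) = 0.14480
At α=0.05: p ≥ α → fail to reject H₀

reject H₀: no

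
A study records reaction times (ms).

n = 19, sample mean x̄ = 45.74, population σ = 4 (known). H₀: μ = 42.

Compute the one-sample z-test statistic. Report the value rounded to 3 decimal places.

SE = σ/√n = 4/√19 = 0.9177
z = (x̄−μ₀)/SE = (45.74−42)/0.9177 = 4.0756

test statistic = 4.076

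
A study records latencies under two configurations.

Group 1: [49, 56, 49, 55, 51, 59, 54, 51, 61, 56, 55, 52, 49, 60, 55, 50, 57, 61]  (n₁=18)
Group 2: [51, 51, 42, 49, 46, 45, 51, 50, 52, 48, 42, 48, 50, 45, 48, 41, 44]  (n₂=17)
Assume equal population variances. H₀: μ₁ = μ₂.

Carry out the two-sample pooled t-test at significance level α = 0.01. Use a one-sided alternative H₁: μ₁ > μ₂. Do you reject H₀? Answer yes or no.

x̄₁=54.444, s₁=4.119, n₁=18
x̄₂=47.235, s₂=3.545, n₂=17
s_p² = [17·4.119² + 16·3.545²]/33 = 14.8334
SE = √(s_p²·(1/18+1/17)) = 1.3025
t = (54.444−47.235)/1.3025 = 5.5346
df = 33
p-value (one-sided, H₁ greater) = 0.00000
At α=0.01: p < α → reject H₀

reject H₀: yes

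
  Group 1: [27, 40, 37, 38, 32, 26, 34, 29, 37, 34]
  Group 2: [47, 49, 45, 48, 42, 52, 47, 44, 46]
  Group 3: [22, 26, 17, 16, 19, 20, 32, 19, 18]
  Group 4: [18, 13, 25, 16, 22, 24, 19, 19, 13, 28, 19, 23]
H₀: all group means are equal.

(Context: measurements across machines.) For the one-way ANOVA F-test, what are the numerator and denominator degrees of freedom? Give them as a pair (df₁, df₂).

k = 4 groups, N = 40 total
df = (k−1, N−k) = (4−1, 40−4) = (3, 36)

degrees of freedom = [3, 36]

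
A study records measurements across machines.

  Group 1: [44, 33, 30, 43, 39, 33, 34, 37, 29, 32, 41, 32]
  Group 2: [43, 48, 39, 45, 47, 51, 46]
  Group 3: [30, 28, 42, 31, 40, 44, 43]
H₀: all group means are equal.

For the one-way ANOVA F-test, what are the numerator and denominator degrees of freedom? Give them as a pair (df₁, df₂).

k = 3 groups, N = 26 total
df = (k−1, N−k) = (3−1, 26−3) = (2, 23)

degrees of freedom = [2, 23]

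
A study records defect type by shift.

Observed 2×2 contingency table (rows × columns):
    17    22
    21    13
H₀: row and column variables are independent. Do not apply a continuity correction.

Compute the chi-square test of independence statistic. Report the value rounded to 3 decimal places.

test statistic = 2.404

Row totals [39, 34], col totals [38, 35], n=73
χ² = (17−20.30)²/20.30 + (22−18.70)²/18.70 + (21−17.70)²/17.70 + (13−16.30)²/16.30 = 2.4042
df = 1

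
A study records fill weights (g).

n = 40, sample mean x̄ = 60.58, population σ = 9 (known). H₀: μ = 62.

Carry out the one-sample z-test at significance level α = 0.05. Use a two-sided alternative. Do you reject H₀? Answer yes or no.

SE = σ/√n = 9/√40 = 1.4230
z = (x̄−μ₀)/SE = (60.58−62)/1.4230 = -0.9979
p-value (two-sided) = 0.31834
At α=0.05: p ≥ α → fail to reject H₀

reject H₀: no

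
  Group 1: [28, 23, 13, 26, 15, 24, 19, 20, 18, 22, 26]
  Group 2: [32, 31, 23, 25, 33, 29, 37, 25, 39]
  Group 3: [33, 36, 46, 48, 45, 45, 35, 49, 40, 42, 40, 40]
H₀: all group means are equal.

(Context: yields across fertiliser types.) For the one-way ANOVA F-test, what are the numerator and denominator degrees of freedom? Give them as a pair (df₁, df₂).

degrees of freedom = [2, 29]

k = 3 groups, N = 32 total
df = (k−1, N−k) = (3−1, 32−3) = (2, 29)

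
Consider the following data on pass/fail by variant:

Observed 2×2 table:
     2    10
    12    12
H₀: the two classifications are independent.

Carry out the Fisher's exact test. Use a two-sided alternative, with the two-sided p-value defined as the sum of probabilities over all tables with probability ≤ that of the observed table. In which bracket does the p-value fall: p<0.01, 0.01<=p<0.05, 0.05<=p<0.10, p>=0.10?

Margins: r₁=12, r₂=24, c₁=14, c₂=22, n=36
p_obs = C(12,2)·C(24,12)/C(36,14); sum pmf over tables with pmf ≤ p_obs
p-value (two-sided) = 0.07562
→ bracket: 0.05<=p<0.10

p-value bracket: 0.05<=p<0.10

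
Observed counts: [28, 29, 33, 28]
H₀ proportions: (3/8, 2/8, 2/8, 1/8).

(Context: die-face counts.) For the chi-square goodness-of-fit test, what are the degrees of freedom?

df = k − 1 = 4 − 1 = 3

degrees of freedom = 3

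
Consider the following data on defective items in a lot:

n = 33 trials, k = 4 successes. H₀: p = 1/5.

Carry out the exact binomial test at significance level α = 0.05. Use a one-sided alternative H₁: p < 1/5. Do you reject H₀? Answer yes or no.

Exact binomial: n=33, k=4, p₀=1/5=0.2000
P(X≤4) from Σ C(n,i)·p₀^i·(1−p₀)^(n−i)
p-value (one-sided, H₁ less) = 0.18213
At α=0.05: p ≥ α → fail to reject H₀

reject H₀: no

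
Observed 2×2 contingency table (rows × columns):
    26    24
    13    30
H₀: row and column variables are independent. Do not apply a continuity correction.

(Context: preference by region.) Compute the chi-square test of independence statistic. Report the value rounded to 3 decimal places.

test statistic = 4.499

Row totals [50, 43], col totals [39, 54], n=93
χ² = (26−20.97)²/20.97 + (24−29.03)²/29.03 + (13−18.03)²/18.03 + (30−24.97)²/24.97 = 4.4986
df = 1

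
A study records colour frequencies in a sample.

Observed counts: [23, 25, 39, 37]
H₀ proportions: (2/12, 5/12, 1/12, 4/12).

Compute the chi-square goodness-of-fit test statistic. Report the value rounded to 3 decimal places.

test statistic = 94.008

n = 124; E_i = n·p_i = [20.67, 51.67, 10.33, 41.33]
χ² = (23−20.67)²/20.67 + (25−51.67)²/51.67 + (39−10.33)²/10.33 + (37−41.33)²/41.33 = 94.0081
df = 3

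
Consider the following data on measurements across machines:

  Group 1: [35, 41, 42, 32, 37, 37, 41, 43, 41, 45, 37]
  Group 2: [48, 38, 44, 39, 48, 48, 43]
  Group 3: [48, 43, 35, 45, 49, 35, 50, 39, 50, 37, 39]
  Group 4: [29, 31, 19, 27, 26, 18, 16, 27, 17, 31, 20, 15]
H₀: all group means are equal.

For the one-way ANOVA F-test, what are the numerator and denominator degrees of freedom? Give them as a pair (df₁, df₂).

degrees of freedom = [3, 37]

k = 4 groups, N = 41 total
df = (k−1, N−k) = (4−1, 41−4) = (3, 37)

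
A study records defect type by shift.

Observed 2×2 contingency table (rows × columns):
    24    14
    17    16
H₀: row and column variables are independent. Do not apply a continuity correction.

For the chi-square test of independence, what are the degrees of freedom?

degrees of freedom = 1

df = (r−1)(c−1) = (2−1)·(2−1) = 1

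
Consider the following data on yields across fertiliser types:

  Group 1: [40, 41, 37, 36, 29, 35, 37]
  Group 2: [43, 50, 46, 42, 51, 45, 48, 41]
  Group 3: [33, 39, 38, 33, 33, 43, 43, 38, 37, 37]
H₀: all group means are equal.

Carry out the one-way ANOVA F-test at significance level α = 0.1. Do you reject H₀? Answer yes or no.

Group means [36.43, 45.75, 37.40], grand mean 39.800
SSB = Σnᵢ(x̄ᵢ−x̄)² = 420.386; SSW = ΣΣ(x−x̄ᵢ)² = 311.614
MSB = 420.386/2 = 210.1929; MSW = 311.614/22 = 14.1643
F = MSB/MSW = 14.8396
df = (2, 22)
p-value (upper-tail) = 0.00008
At α=0.1: p < α → reject H₀

reject H₀: yes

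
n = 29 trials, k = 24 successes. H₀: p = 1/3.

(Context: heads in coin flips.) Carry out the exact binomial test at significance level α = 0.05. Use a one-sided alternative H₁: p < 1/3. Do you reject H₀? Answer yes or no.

reject H₀: no

Exact binomial: n=29, k=24, p₀=1/3=0.3333
P(X≤24) from Σ C(n,i)·p₀^i·(1−p₀)^(n−i)
p-value (one-sided, H₁ less) = 1.00000
At α=0.05: p ≥ α → fail to reject H₀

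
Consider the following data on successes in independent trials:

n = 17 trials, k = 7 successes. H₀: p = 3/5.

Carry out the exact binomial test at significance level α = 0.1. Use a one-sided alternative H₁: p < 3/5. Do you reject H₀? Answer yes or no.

Exact binomial: n=17, k=7, p₀=3/5=0.6000
P(X≤7) from Σ C(n,i)·p₀^i·(1−p₀)^(n−i)
p-value (one-sided, H₁ less) = 0.09190
At α=0.1: p < α → reject H₀

reject H₀: yes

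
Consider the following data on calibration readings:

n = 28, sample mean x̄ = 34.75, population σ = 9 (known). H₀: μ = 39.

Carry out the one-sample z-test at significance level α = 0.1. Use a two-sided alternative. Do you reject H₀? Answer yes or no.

SE = σ/√n = 9/√28 = 1.7008
z = (x̄−μ₀)/SE = (34.75−39)/1.7008 = -2.4988
p-value (two-sided) = 0.01246
At α=0.1: p < α → reject H₀

reject H₀: yes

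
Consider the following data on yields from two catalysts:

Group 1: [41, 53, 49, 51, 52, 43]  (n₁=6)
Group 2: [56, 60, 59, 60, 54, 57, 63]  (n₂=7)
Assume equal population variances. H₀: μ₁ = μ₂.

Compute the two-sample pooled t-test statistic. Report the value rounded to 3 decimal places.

x̄₁=48.167, s₁=4.997, n₁=6
x̄₂=58.429, s₂=2.992, n₂=7
s_p² = [5·4.997² + 6·2.992²]/11 = 16.2316
SE = √(s_p²·(1/6+1/7)) = 2.2414
t = (48.167−58.429)/2.2414 = -4.5783
df = 11

test statistic = -4.578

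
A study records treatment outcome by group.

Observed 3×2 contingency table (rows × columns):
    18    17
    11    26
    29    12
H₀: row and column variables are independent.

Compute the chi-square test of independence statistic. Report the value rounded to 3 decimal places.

Row totals [35, 37, 41], col totals [58, 55], n=113
χ² = (18−17.96)²/17.96 + (17−17.04)²/17.04 + (11−18.99)²/18.99 + (26−18.01)²/18.01 + (29−21.04)²/21.04 + (12−19.96)²/19.96 = 13.0880
df = 2

test statistic = 13.088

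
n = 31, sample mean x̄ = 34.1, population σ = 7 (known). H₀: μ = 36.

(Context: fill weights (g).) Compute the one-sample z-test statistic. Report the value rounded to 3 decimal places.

SE = σ/√n = 7/√31 = 1.2572
z = (x̄−μ₀)/SE = (34.1−36)/1.2572 = -1.5113

test statistic = -1.511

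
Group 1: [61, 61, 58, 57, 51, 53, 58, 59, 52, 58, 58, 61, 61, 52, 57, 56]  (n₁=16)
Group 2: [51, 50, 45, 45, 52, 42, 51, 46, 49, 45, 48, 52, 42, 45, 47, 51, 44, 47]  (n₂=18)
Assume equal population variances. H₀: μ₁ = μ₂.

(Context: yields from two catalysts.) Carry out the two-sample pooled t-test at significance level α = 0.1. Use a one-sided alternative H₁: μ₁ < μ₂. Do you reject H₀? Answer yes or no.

x̄₁=57.062, s₁=3.415, n₁=16
x̄₂=47.333, s₂=3.308, n₂=18
s_p² = [15·3.415² + 17·3.308²]/32 = 11.2793
SE = √(s_p²·(1/16+1/18)) = 1.1539
t = (57.062−47.333)/1.1539 = 8.4312
df = 32
p-value (one-sided, H₁ less) = 1.00000
At α=0.1: p ≥ α → fail to reject H₀

reject H₀: no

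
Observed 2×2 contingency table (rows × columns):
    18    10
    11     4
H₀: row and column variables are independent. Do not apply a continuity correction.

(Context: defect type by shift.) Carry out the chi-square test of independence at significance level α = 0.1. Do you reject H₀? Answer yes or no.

reject H₀: no

Row totals [28, 15], col totals [29, 14], n=43
χ² = (18−18.88)²/18.88 + (10−9.12)²/9.12 + (11−10.12)²/10.12 + (4−4.88)²/4.88 = 0.3641
df = 1
p-value (upper-tail) = 0.54622
At α=0.1: p ≥ α → fail to reject H₀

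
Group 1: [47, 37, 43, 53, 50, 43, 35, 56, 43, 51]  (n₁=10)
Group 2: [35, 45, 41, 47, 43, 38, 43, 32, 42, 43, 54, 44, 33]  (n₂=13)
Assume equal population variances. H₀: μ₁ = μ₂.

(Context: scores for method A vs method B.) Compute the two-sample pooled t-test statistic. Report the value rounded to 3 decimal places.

test statistic = 1.594

x̄₁=45.800, s₁=6.828, n₁=10
x̄₂=41.538, s₂=5.981, n₂=13
s_p² = [9·6.828² + 12·5.981²]/21 = 40.4205
SE = √(s_p²·(1/10+1/13)) = 2.6742
t = (45.800−41.538)/2.6742 = 1.5936
df = 21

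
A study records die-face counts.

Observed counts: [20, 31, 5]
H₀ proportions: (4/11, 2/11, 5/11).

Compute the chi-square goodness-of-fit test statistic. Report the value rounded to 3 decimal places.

test statistic = 59.009

n = 56; E_i = n·p_i = [20.36, 10.18, 25.45]
χ² = (20−20.36)²/20.36 + (31−10.18)²/10.18 + (5−25.45)²/25.45 = 59.0089
df = 2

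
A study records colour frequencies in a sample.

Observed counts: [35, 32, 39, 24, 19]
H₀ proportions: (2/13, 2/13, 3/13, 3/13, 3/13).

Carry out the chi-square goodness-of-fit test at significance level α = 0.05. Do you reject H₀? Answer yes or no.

reject H₀: yes

n = 149; E_i = n·p_i = [22.92, 22.92, 34.38, 34.38, 34.38]
χ² = (35−22.92)²/22.92 + (32−22.92)²/22.92 + (39−34.38)²/34.38 + (24−34.38)²/34.38 + (19−34.38)²/34.38 = 20.5962
df = 4
p-value (upper-tail) = 0.00038
At α=0.05: p < α → reject H₀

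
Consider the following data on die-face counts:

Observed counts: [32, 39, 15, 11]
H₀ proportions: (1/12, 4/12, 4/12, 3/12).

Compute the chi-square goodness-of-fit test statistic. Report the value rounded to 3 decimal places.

n = 97; E_i = n·p_i = [8.08, 32.33, 32.33, 24.25]
χ² = (32−8.08)²/8.08 + (39−32.33)²/32.33 + (15−32.33)²/32.33 + (11−24.25)²/24.25 = 88.6701
df = 3

test statistic = 88.670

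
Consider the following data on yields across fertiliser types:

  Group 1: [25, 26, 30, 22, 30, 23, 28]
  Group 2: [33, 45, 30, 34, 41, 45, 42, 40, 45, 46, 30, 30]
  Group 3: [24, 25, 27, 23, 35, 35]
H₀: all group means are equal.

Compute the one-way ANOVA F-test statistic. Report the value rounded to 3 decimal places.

test statistic = 12.967

Group means [26.29, 38.42, 28.17], grand mean 32.560
SSB = Σnᵢ(x̄ᵢ−x̄)² = 802.981; SSW = ΣΣ(x−x̄ᵢ)² = 681.179
MSB = 802.981/2 = 401.4907; MSW = 681.179/22 = 30.9627
F = MSB/MSW = 12.9669
df = (2, 22)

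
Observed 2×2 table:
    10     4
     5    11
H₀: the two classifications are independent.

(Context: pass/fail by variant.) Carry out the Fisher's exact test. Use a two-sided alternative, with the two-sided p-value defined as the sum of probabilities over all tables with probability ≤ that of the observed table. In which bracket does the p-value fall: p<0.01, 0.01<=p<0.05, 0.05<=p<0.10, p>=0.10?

p-value bracket: 0.05<=p<0.10

Margins: r₁=14, r₂=16, c₁=15, c₂=15, n=30
p_obs = C(14,10)·C(16,5)/C(30,15); sum pmf over tables with pmf ≤ p_obs
p-value (two-sided) = 0.06560
→ bracket: 0.05<=p<0.10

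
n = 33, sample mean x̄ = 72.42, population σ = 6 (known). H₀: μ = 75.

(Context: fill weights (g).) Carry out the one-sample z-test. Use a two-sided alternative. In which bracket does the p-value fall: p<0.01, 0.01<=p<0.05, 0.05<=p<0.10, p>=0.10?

SE = σ/√n = 6/√33 = 1.0445
z = (x̄−μ₀)/SE = (72.42−75)/1.0445 = -2.4702
p-value (two-sided) = 0.01351
→ bracket: 0.01<=p<0.05

p-value bracket: 0.01<=p<0.05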